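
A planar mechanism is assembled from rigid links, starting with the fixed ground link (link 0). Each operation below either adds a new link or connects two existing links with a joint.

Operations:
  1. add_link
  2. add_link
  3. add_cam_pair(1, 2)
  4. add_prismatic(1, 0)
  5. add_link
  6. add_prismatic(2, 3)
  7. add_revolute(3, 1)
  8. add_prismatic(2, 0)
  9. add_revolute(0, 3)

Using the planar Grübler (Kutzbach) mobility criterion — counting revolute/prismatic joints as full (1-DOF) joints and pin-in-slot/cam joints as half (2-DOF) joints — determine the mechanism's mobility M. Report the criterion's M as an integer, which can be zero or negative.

[1;0;0] (link 0 is ground)
L+ [2;0;0]
L+ [3;0;0]
C(1,2)∈J2 [3;0;1]
P(1,0)∈J1 [3;1;1]
L+ [4;1;1]
P(2,3)∈J1 [4;2;1]
R(3,1)∈J1 [4;3;1]
P(2,0)∈J1 [4;4;1]
R(0,3)∈J1 [4;5;1]
mobility = 9 − 10 − 1 = -2

M = -2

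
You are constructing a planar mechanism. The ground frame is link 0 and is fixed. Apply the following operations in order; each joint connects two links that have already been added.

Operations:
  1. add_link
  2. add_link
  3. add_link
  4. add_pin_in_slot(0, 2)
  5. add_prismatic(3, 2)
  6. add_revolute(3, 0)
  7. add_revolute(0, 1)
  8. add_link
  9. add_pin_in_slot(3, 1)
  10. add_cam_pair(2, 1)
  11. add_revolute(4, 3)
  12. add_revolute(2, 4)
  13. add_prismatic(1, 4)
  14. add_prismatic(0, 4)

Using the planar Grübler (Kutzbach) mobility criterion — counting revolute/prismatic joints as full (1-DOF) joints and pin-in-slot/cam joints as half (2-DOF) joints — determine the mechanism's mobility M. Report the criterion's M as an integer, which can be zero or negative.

ground; <1,0,0>
#1 <2,0,0>
#2 <3,0,0>
#3 <4,0,0>
PS:0↔2 J2 <4,0,1>
P:3↔2 J1 <4,1,1>
R:3↔0 J1 <4,2,1>
R:0↔1 J1 <4,3,1>
#4 <5,3,1>
PS:3↔1 J2 <5,3,2>
C:2↔1 J2 <5,3,3>
R:4↔3 J1 <5,4,3>
R:2↔4 J1 <5,5,3>
P:1↔4 J1 <5,6,3>
P:0↔4 J1 <5,7,3>
3×4 − 2×7 − 1×3 = -5

M = -5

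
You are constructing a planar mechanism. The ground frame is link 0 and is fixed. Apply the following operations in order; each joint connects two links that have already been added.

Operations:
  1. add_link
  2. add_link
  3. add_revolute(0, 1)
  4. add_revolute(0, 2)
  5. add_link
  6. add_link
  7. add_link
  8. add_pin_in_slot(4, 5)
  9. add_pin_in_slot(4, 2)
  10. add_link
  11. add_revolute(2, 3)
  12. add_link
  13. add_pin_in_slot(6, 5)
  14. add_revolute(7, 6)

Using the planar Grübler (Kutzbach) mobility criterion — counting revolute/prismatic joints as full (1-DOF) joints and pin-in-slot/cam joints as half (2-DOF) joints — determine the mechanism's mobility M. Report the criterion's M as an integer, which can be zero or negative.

ground; <1,0,0>
#1 <2,0,0>
#2 <3,0,0>
R:0↔1 J1 <3,1,0>
R:0↔2 J1 <3,2,0>
#3 <4,2,0>
#4 <5,2,0>
#5 <6,2,0>
PS:4↔5 J2 <6,2,1>
PS:4↔2 J2 <6,2,2>
#6 <7,2,2>
R:2↔3 J1 <7,3,2>
#7 <8,3,2>
PS:6↔5 J2 <8,3,3>
R:7↔6 J1 <8,4,3>
3×7 − 2×4 − 1×3 = 10

M = 10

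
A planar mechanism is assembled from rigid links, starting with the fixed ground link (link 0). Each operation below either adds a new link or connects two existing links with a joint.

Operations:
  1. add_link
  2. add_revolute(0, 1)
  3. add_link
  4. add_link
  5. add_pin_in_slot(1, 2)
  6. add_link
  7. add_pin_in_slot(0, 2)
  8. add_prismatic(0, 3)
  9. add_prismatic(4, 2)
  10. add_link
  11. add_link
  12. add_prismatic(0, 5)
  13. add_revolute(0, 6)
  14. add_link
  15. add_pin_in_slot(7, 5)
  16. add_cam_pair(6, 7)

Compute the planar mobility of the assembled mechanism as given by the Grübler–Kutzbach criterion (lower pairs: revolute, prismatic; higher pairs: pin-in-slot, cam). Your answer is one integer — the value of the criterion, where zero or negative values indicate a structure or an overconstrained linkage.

L=1 J1=0 J2=0
add link → L=2 J1=0 J2=0
R@0,1 dof=1 J1 → L=2 J1=1 J2=0
add link → L=3 J1=1 J2=0
add link → L=4 J1=1 J2=0
PS@1,2 dof=2 J2 → L=4 J1=1 J2=1
add link → L=5 J1=1 J2=1
PS@0,2 dof=2 J2 → L=5 J1=1 J2=2
P@0,3 dof=1 J1 → L=5 J1=2 J2=2
P@4,2 dof=1 J1 → L=5 J1=3 J2=2
add link → L=6 J1=3 J2=2
add link → L=7 J1=3 J2=2
P@0,5 dof=1 J1 → L=7 J1=4 J2=2
R@0,6 dof=1 J1 → L=7 J1=5 J2=2
add link → L=8 J1=5 J2=2
PS@7,5 dof=2 J2 → L=8 J1=5 J2=3
C@6,7 dof=2 J2 → L=8 J1=5 J2=4
M=3(L−1)−2J1−J2=3·7−2·5−4=7

M = 7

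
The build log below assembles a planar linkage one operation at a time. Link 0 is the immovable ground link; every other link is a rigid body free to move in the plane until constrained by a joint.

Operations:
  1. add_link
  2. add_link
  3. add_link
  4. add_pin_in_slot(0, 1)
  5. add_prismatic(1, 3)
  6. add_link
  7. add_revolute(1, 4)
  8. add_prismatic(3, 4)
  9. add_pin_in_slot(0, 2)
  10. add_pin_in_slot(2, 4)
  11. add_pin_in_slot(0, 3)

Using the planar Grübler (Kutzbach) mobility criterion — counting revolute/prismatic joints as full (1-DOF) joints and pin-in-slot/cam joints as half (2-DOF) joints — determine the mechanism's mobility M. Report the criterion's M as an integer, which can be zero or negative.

ground; <1,0,0>
#1 <2,0,0>
#2 <3,0,0>
#3 <4,0,0>
PS:0↔1 J2 <4,0,1>
P:1↔3 J1 <4,1,1>
#4 <5,1,1>
R:1↔4 J1 <5,2,1>
P:3↔4 J1 <5,3,1>
PS:0↔2 J2 <5,3,2>
PS:2↔4 J2 <5,3,3>
PS:0↔3 J2 <5,3,4>
3×4 − 2×3 − 1×4 = 2

M = 2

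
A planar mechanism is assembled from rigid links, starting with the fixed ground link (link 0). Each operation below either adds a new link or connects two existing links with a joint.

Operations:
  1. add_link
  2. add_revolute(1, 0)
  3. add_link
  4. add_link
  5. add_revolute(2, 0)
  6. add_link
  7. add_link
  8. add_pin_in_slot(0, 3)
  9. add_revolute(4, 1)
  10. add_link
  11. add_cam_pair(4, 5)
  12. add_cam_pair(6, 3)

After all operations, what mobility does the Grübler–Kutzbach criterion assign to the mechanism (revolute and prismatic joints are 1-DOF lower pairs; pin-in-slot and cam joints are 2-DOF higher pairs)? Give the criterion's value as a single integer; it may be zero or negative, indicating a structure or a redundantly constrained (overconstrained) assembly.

(L,J1,J2)=(1,0,0); link0 fixed
link1: (2,0,0)
R 1-0 [J1]: (2,1,0)
link2: (3,1,0)
link3: (4,1,0)
R 2-0 [J1]: (4,2,0)
link4: (5,2,0)
link5: (6,2,0)
PS 0-3 [J2]: (6,2,1)
R 4-1 [J1]: (6,3,1)
link6: (7,3,1)
C 4-5 [J2]: (7,3,2)
C 6-3 [J2]: (7,3,3)
Grübler: 3·6 − 2·3 − 3 = 9

M = 9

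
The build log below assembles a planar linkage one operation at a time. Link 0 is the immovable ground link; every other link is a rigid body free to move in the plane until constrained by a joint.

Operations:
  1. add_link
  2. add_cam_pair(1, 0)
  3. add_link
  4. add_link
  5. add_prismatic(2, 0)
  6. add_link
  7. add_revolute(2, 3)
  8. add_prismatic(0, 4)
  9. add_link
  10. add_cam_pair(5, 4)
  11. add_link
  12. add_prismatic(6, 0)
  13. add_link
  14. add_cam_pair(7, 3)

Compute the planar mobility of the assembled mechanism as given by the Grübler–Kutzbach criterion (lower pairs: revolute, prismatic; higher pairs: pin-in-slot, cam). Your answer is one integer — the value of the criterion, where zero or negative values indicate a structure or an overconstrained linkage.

M = 10

L=1 J1=0 J2=0
add link → L=2 J1=0 J2=0
C@1,0 dof=2 J2 → L=2 J1=0 J2=1
add link → L=3 J1=0 J2=1
add link → L=4 J1=0 J2=1
P@2,0 dof=1 J1 → L=4 J1=1 J2=1
add link → L=5 J1=1 J2=1
R@2,3 dof=1 J1 → L=5 J1=2 J2=1
P@0,4 dof=1 J1 → L=5 J1=3 J2=1
add link → L=6 J1=3 J2=1
C@5,4 dof=2 J2 → L=6 J1=3 J2=2
add link → L=7 J1=3 J2=2
P@6,0 dof=1 J1 → L=7 J1=4 J2=2
add link → L=8 J1=4 J2=2
C@7,3 dof=2 J2 → L=8 J1=4 J2=3
M=3(L−1)−2J1−J2=3·7−2·4−3=10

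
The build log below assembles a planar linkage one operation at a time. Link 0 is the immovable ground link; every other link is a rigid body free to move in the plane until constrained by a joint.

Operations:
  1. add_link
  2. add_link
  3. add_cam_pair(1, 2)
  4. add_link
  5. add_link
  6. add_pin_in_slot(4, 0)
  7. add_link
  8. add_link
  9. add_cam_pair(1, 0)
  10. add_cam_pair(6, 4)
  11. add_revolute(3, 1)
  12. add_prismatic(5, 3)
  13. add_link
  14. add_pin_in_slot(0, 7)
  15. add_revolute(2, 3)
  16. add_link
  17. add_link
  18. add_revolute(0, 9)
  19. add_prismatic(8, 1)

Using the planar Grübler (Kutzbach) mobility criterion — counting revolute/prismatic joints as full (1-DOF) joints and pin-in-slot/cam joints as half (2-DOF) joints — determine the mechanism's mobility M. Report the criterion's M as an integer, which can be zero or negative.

ground; <1,0,0>
#1 <2,0,0>
#2 <3,0,0>
C:1↔2 J2 <3,0,1>
#3 <4,0,1>
#4 <5,0,1>
PS:4↔0 J2 <5,0,2>
#5 <6,0,2>
#6 <7,0,2>
C:1↔0 J2 <7,0,3>
C:6↔4 J2 <7,0,4>
R:3↔1 J1 <7,1,4>
P:5↔3 J1 <7,2,4>
#7 <8,2,4>
PS:0↔7 J2 <8,2,5>
R:2↔3 J1 <8,3,5>
#8 <9,3,5>
#9 <10,3,5>
R:0↔9 J1 <10,4,5>
P:8↔1 J1 <10,5,5>
3×9 − 2×5 − 1×5 = 12

M = 12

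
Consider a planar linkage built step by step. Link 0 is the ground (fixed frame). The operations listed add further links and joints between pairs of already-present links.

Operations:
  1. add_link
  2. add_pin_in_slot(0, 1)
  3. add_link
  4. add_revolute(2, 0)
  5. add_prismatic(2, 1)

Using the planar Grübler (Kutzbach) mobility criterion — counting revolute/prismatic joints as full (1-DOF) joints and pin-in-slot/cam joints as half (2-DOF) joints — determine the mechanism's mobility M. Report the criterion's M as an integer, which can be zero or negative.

M = 1

(L,J1,J2)=(1,0,0); link0 fixed
link1: (2,0,0)
PS 0-1 [J2]: (2,0,1)
link2: (3,0,1)
R 2-0 [J1]: (3,1,1)
P 2-1 [J1]: (3,2,1)
Grübler: 3·2 − 2·2 − 1 = 1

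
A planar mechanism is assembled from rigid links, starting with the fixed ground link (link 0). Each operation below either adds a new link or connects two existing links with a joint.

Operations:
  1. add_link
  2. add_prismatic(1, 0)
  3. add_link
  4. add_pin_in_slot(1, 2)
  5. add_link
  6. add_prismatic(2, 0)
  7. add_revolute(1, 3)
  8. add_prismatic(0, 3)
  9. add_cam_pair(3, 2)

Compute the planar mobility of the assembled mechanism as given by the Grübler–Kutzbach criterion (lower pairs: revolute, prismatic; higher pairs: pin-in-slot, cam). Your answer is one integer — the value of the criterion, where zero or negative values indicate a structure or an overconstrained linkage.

L=1 J1=0 J2=0
add link → L=2 J1=0 J2=0
P@1,0 dof=1 J1 → L=2 J1=1 J2=0
add link → L=3 J1=1 J2=0
PS@1,2 dof=2 J2 → L=3 J1=1 J2=1
add link → L=4 J1=1 J2=1
P@2,0 dof=1 J1 → L=4 J1=2 J2=1
R@1,3 dof=1 J1 → L=4 J1=3 J2=1
P@0,3 dof=1 J1 → L=4 J1=4 J2=1
C@3,2 dof=2 J2 → L=4 J1=4 J2=2
M=3(L−1)−2J1−J2=3·3−2·4−2=-1

M = -1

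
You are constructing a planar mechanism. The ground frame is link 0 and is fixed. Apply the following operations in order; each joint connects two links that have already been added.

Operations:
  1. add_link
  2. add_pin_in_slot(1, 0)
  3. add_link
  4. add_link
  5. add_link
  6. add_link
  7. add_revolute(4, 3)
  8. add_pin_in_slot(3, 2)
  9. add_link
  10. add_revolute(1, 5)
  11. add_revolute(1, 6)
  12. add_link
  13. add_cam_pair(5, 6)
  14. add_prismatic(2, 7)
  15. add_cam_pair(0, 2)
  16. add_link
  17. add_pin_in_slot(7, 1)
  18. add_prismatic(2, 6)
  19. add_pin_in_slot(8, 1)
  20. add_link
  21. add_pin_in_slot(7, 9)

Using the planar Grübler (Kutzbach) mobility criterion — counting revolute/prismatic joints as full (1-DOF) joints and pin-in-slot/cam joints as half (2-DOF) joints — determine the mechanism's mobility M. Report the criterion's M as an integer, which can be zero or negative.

(L,J1,J2)=(1,0,0); link0 fixed
link1: (2,0,0)
PS 1-0 [J2]: (2,0,1)
link2: (3,0,1)
link3: (4,0,1)
link4: (5,0,1)
link5: (6,0,1)
R 4-3 [J1]: (6,1,1)
PS 3-2 [J2]: (6,1,2)
link6: (7,1,2)
R 1-5 [J1]: (7,2,2)
R 1-6 [J1]: (7,3,2)
link7: (8,3,2)
C 5-6 [J2]: (8,3,3)
P 2-7 [J1]: (8,4,3)
C 0-2 [J2]: (8,4,4)
link8: (9,4,4)
PS 7-1 [J2]: (9,4,5)
P 2-6 [J1]: (9,5,5)
PS 8-1 [J2]: (9,5,6)
link9: (10,5,6)
PS 7-9 [J2]: (10,5,7)
Grübler: 3·9 − 2·5 − 7 = 10

M = 10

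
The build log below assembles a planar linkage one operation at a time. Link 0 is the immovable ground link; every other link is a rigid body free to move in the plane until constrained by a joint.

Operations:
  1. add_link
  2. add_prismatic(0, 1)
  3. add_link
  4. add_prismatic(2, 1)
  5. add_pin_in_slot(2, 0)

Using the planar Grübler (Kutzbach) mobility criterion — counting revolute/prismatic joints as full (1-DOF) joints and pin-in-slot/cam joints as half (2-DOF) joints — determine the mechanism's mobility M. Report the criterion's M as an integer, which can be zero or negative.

M = 1

link 0 = ground. State L|J1|J2 = 1|0|0
+link1  2|0|0
P(0,1) f=1→J1  2|1|0
+link2  3|1|0
P(2,1) f=1→J1  3|2|0
PS(2,0) f=2→J2  3|2|1
M = 3(3−1)−2·2−1 = 6−4−1 = 1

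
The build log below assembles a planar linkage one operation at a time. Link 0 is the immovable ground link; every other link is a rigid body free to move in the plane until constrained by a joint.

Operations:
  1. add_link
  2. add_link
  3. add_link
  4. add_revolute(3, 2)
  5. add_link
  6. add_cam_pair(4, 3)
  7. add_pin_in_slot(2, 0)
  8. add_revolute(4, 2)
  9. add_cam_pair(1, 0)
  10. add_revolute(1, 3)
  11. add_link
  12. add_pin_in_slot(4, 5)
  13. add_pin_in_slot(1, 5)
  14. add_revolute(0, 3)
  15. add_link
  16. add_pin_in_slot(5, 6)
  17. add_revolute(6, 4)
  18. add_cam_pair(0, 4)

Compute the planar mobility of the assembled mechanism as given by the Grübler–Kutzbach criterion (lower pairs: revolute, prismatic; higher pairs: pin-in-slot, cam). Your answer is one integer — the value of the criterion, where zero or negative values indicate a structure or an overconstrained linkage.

ground; <1,0,0>
#1 <2,0,0>
#2 <3,0,0>
#3 <4,0,0>
R:3↔2 J1 <4,1,0>
#4 <5,1,0>
C:4↔3 J2 <5,1,1>
PS:2↔0 J2 <5,1,2>
R:4↔2 J1 <5,2,2>
C:1↔0 J2 <5,2,3>
R:1↔3 J1 <5,3,3>
#5 <6,3,3>
PS:4↔5 J2 <6,3,4>
PS:1↔5 J2 <6,3,5>
R:0↔3 J1 <6,4,5>
#6 <7,4,5>
PS:5↔6 J2 <7,4,6>
R:6↔4 J1 <7,5,6>
C:0↔4 J2 <7,5,7>
3×6 − 2×5 − 1×7 = 1

M = 1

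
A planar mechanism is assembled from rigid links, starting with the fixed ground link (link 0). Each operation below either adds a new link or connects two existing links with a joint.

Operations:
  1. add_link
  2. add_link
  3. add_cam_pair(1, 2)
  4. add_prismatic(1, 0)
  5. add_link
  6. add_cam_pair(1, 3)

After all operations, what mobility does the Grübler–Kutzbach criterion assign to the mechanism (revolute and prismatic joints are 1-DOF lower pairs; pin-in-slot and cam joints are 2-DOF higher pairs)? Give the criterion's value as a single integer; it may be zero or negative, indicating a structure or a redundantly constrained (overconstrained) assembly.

M = 5

[1;0;0] (link 0 is ground)
L+ [2;0;0]
L+ [3;0;0]
C(1,2)∈J2 [3;0;1]
P(1,0)∈J1 [3;1;1]
L+ [4;1;1]
C(1,3)∈J2 [4;1;2]
mobility = 9 − 2 − 2 = 5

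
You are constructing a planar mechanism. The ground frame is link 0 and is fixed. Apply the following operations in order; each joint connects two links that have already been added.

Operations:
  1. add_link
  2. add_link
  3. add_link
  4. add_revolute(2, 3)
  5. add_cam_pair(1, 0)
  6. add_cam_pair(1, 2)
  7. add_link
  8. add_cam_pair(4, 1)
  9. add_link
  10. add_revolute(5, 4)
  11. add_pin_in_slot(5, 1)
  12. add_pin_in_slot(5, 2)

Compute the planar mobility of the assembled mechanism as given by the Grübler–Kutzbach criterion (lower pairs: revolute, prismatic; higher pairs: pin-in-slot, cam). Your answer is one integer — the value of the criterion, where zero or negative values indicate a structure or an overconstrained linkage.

M = 6

(L,J1,J2)=(1,0,0); link0 fixed
link1: (2,0,0)
link2: (3,0,0)
link3: (4,0,0)
R 2-3 [J1]: (4,1,0)
C 1-0 [J2]: (4,1,1)
C 1-2 [J2]: (4,1,2)
link4: (5,1,2)
C 4-1 [J2]: (5,1,3)
link5: (6,1,3)
R 5-4 [J1]: (6,2,3)
PS 5-1 [J2]: (6,2,4)
PS 5-2 [J2]: (6,2,5)
Grübler: 3·5 − 2·2 − 5 = 6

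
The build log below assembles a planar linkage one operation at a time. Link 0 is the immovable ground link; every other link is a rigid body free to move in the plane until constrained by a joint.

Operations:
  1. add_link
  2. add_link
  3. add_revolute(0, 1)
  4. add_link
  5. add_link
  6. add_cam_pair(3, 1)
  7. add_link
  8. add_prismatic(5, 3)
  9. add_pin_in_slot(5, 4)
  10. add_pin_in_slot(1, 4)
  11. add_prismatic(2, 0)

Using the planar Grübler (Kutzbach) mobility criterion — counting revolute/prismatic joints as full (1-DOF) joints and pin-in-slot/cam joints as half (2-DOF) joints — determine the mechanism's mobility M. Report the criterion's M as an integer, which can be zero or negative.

(L,J1,J2)=(1,0,0); link0 fixed
link1: (2,0,0)
link2: (3,0,0)
R 0-1 [J1]: (3,1,0)
link3: (4,1,0)
link4: (5,1,0)
C 3-1 [J2]: (5,1,1)
link5: (6,1,1)
P 5-3 [J1]: (6,2,1)
PS 5-4 [J2]: (6,2,2)
PS 1-4 [J2]: (6,2,3)
P 2-0 [J1]: (6,3,3)
Grübler: 3·5 − 2·3 − 3 = 6

M = 6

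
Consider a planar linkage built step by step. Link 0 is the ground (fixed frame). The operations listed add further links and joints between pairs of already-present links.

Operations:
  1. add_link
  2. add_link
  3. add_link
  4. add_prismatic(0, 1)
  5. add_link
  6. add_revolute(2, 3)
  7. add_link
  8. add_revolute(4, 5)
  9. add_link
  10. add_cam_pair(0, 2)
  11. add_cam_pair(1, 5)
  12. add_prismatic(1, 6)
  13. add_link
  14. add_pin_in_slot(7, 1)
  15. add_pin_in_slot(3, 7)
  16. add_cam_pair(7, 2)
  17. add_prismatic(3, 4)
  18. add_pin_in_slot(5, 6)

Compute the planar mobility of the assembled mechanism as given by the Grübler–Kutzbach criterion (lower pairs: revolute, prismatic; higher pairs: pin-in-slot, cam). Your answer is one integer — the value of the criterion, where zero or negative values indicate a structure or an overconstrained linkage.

M = 5

[1;0;0] (link 0 is ground)
L+ [2;0;0]
L+ [3;0;0]
L+ [4;0;0]
P(0,1)∈J1 [4;1;0]
L+ [5;1;0]
R(2,3)∈J1 [5;2;0]
L+ [6;2;0]
R(4,5)∈J1 [6;3;0]
L+ [7;3;0]
C(0,2)∈J2 [7;3;1]
C(1,5)∈J2 [7;3;2]
P(1,6)∈J1 [7;4;2]
L+ [8;4;2]
PS(7,1)∈J2 [8;4;3]
PS(3,7)∈J2 [8;4;4]
C(7,2)∈J2 [8;4;5]
P(3,4)∈J1 [8;5;5]
PS(5,6)∈J2 [8;5;6]
mobility = 21 − 10 − 6 = 5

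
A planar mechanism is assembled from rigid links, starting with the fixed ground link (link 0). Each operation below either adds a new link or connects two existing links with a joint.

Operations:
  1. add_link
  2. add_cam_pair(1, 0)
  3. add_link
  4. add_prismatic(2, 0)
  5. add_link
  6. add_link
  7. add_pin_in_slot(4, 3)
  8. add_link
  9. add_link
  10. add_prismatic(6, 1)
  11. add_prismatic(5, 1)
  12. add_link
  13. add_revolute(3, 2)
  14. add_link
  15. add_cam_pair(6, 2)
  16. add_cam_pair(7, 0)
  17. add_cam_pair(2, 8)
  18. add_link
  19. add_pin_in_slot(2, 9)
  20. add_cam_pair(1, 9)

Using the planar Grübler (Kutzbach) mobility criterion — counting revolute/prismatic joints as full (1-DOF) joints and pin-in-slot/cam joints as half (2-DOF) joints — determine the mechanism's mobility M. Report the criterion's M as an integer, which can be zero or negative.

M = 12

link 0 = ground. State L|J1|J2 = 1|0|0
+link1  2|0|0
C(1,0) f=2→J2  2|0|1
+link2  3|0|1
P(2,0) f=1→J1  3|1|1
+link3  4|1|1
+link4  5|1|1
PS(4,3) f=2→J2  5|1|2
+link5  6|1|2
+link6  7|1|2
P(6,1) f=1→J1  7|2|2
P(5,1) f=1→J1  7|3|2
+link7  8|3|2
R(3,2) f=1→J1  8|4|2
+link8  9|4|2
C(6,2) f=2→J2  9|4|3
C(7,0) f=2→J2  9|4|4
C(2,8) f=2→J2  9|4|5
+link9  10|4|5
PS(2,9) f=2→J2  10|4|6
C(1,9) f=2→J2  10|4|7
M = 3(10−1)−2·4−7 = 27−8−7 = 12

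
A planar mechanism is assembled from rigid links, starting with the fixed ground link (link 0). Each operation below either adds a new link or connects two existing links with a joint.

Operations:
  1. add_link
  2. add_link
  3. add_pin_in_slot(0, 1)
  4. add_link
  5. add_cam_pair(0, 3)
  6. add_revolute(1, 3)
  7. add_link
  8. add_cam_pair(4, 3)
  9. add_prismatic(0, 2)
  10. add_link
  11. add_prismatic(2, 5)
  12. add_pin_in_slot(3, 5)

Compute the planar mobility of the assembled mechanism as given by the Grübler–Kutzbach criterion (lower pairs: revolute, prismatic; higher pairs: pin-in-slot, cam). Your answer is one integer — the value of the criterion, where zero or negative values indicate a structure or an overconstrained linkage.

link 0 = ground. State L|J1|J2 = 1|0|0
+link1  2|0|0
+link2  3|0|0
PS(0,1) f=2→J2  3|0|1
+link3  4|0|1
C(0,3) f=2→J2  4|0|2
R(1,3) f=1→J1  4|1|2
+link4  5|1|2
C(4,3) f=2→J2  5|1|3
P(0,2) f=1→J1  5|2|3
+link5  6|2|3
P(2,5) f=1→J1  6|3|3
PS(3,5) f=2→J2  6|3|4
M = 3(6−1)−2·3−4 = 15−6−4 = 5

M = 5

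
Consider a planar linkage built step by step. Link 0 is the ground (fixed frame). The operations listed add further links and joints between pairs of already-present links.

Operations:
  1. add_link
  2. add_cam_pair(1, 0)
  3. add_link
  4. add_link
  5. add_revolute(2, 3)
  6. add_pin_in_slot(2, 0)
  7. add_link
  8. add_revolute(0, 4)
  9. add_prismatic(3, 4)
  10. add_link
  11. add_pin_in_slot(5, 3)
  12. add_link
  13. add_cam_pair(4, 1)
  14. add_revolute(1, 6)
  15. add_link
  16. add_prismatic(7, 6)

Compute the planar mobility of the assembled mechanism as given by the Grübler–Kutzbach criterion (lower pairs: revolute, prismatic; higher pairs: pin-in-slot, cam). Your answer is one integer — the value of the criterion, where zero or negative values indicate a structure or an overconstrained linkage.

M = 7

ground; <1,0,0>
#1 <2,0,0>
C:1↔0 J2 <2,0,1>
#2 <3,0,1>
#3 <4,0,1>
R:2↔3 J1 <4,1,1>
PS:2↔0 J2 <4,1,2>
#4 <5,1,2>
R:0↔4 J1 <5,2,2>
P:3↔4 J1 <5,3,2>
#5 <6,3,2>
PS:5↔3 J2 <6,3,3>
#6 <7,3,3>
C:4↔1 J2 <7,3,4>
R:1↔6 J1 <7,4,4>
#7 <8,4,4>
P:7↔6 J1 <8,5,4>
3×7 − 2×5 − 1×4 = 7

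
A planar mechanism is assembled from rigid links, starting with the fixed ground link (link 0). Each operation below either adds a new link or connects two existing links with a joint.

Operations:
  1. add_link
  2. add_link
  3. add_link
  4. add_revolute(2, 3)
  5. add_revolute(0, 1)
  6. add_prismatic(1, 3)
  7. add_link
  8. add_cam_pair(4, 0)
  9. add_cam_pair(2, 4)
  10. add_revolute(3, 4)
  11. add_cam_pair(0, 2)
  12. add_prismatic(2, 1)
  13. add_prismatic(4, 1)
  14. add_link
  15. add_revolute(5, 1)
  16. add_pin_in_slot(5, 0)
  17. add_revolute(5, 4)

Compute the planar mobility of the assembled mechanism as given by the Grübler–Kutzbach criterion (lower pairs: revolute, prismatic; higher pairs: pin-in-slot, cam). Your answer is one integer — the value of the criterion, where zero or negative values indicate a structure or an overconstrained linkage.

M = -5

L=1 J1=0 J2=0
add link → L=2 J1=0 J2=0
add link → L=3 J1=0 J2=0
add link → L=4 J1=0 J2=0
R@2,3 dof=1 J1 → L=4 J1=1 J2=0
R@0,1 dof=1 J1 → L=4 J1=2 J2=0
P@1,3 dof=1 J1 → L=4 J1=3 J2=0
add link → L=5 J1=3 J2=0
C@4,0 dof=2 J2 → L=5 J1=3 J2=1
C@2,4 dof=2 J2 → L=5 J1=3 J2=2
R@3,4 dof=1 J1 → L=5 J1=4 J2=2
C@0,2 dof=2 J2 → L=5 J1=4 J2=3
P@2,1 dof=1 J1 → L=5 J1=5 J2=3
P@4,1 dof=1 J1 → L=5 J1=6 J2=3
add link → L=6 J1=6 J2=3
R@5,1 dof=1 J1 → L=6 J1=7 J2=3
PS@5,0 dof=2 J2 → L=6 J1=7 J2=4
R@5,4 dof=1 J1 → L=6 J1=8 J2=4
M=3(L−1)−2J1−J2=3·5−2·8−4=-5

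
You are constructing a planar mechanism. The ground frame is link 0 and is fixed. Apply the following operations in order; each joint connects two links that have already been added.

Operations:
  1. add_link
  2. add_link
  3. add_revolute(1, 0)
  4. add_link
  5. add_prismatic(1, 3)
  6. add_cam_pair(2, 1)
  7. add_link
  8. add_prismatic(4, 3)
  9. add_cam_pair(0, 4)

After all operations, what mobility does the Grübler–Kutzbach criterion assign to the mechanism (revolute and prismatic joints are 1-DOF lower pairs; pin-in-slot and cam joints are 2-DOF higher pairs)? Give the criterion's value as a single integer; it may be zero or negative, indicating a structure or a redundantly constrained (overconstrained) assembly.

M = 4

link 0 = ground. State L|J1|J2 = 1|0|0
+link1  2|0|0
+link2  3|0|0
R(1,0) f=1→J1  3|1|0
+link3  4|1|0
P(1,3) f=1→J1  4|2|0
C(2,1) f=2→J2  4|2|1
+link4  5|2|1
P(4,3) f=1→J1  5|3|1
C(0,4) f=2→J2  5|3|2
M = 3(5−1)−2·3−2 = 12−6−2 = 4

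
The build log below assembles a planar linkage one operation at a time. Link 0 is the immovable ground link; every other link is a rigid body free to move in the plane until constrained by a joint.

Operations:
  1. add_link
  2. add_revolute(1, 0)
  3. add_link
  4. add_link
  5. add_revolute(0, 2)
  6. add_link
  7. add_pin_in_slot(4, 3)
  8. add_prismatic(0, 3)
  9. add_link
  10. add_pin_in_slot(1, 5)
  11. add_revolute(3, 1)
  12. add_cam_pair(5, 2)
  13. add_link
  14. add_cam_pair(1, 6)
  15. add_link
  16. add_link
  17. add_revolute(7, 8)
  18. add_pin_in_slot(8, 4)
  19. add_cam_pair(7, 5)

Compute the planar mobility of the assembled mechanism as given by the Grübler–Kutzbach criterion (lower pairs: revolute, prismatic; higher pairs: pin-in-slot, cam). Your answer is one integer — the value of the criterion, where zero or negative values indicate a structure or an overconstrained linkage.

link 0 = ground. State L|J1|J2 = 1|0|0
+link1  2|0|0
R(1,0) f=1→J1  2|1|0
+link2  3|1|0
+link3  4|1|0
R(0,2) f=1→J1  4|2|0
+link4  5|2|0
PS(4,3) f=2→J2  5|2|1
P(0,3) f=1→J1  5|3|1
+link5  6|3|1
PS(1,5) f=2→J2  6|3|2
R(3,1) f=1→J1  6|4|2
C(5,2) f=2→J2  6|4|3
+link6  7|4|3
C(1,6) f=2→J2  7|4|4
+link7  8|4|4
+link8  9|4|4
R(7,8) f=1→J1  9|5|4
PS(8,4) f=2→J2  9|5|5
C(7,5) f=2→J2  9|5|6
M = 3(9−1)−2·5−6 = 24−10−6 = 8

M = 8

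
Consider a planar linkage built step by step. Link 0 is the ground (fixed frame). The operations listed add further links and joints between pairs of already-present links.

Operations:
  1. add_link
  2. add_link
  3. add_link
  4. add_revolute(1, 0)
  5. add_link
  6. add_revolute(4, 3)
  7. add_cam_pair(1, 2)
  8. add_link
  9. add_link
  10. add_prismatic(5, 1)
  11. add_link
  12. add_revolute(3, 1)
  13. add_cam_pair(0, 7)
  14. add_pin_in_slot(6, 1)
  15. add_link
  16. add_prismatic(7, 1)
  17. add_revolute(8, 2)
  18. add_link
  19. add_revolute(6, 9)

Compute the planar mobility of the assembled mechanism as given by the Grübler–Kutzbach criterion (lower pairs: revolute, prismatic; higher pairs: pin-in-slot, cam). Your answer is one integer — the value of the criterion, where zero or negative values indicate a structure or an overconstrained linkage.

L=1 J1=0 J2=0
add link → L=2 J1=0 J2=0
add link → L=3 J1=0 J2=0
add link → L=4 J1=0 J2=0
R@1,0 dof=1 J1 → L=4 J1=1 J2=0
add link → L=5 J1=1 J2=0
R@4,3 dof=1 J1 → L=5 J1=2 J2=0
C@1,2 dof=2 J2 → L=5 J1=2 J2=1
add link → L=6 J1=2 J2=1
add link → L=7 J1=2 J2=1
P@5,1 dof=1 J1 → L=7 J1=3 J2=1
add link → L=8 J1=3 J2=1
R@3,1 dof=1 J1 → L=8 J1=4 J2=1
C@0,7 dof=2 J2 → L=8 J1=4 J2=2
PS@6,1 dof=2 J2 → L=8 J1=4 J2=3
add link → L=9 J1=4 J2=3
P@7,1 dof=1 J1 → L=9 J1=5 J2=3
R@8,2 dof=1 J1 → L=9 J1=6 J2=3
add link → L=10 J1=6 J2=3
R@6,9 dof=1 J1 → L=10 J1=7 J2=3
M=3(L−1)−2J1−J2=3·9−2·7−3=10

M = 10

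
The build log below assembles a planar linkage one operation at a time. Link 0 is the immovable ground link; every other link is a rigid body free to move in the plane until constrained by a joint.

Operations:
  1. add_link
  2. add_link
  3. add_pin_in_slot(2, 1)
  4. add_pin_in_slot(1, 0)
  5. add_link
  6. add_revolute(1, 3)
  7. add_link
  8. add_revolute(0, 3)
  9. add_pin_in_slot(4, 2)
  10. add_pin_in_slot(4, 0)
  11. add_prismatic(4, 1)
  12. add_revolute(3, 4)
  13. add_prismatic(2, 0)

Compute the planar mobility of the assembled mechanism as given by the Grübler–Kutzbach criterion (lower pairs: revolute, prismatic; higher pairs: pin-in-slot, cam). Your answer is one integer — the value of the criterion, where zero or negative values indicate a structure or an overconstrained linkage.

M = -2

[1;0;0] (link 0 is ground)
L+ [2;0;0]
L+ [3;0;0]
PS(2,1)∈J2 [3;0;1]
PS(1,0)∈J2 [3;0;2]
L+ [4;0;2]
R(1,3)∈J1 [4;1;2]
L+ [5;1;2]
R(0,3)∈J1 [5;2;2]
PS(4,2)∈J2 [5;2;3]
PS(4,0)∈J2 [5;2;4]
P(4,1)∈J1 [5;3;4]
R(3,4)∈J1 [5;4;4]
P(2,0)∈J1 [5;5;4]
mobility = 12 − 10 − 4 = -2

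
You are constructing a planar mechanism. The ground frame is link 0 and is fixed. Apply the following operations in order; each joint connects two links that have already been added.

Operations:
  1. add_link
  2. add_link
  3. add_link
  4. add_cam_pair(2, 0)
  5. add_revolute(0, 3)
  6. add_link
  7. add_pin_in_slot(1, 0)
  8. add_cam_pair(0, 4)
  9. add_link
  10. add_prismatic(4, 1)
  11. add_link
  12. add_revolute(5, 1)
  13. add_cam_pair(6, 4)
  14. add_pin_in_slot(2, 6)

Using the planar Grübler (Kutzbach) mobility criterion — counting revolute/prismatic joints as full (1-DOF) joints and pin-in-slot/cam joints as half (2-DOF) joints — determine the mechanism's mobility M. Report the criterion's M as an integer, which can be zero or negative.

(L,J1,J2)=(1,0,0); link0 fixed
link1: (2,0,0)
link2: (3,0,0)
link3: (4,0,0)
C 2-0 [J2]: (4,0,1)
R 0-3 [J1]: (4,1,1)
link4: (5,1,1)
PS 1-0 [J2]: (5,1,2)
C 0-4 [J2]: (5,1,3)
link5: (6,1,3)
P 4-1 [J1]: (6,2,3)
link6: (7,2,3)
R 5-1 [J1]: (7,3,3)
C 6-4 [J2]: (7,3,4)
PS 2-6 [J2]: (7,3,5)
Grübler: 3·6 − 2·3 − 5 = 7

M = 7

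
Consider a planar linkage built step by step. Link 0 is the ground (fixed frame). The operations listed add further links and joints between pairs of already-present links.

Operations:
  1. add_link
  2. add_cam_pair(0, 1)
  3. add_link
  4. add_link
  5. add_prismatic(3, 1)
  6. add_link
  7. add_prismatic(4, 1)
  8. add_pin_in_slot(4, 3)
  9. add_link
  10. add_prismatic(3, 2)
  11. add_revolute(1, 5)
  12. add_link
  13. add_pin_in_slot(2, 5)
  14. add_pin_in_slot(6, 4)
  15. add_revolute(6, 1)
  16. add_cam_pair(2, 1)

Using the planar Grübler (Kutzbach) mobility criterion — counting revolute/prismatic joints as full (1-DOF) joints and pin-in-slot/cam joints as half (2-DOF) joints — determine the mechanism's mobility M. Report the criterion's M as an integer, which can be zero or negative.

link 0 = ground. State L|J1|J2 = 1|0|0
+link1  2|0|0
C(0,1) f=2→J2  2|0|1
+link2  3|0|1
+link3  4|0|1
P(3,1) f=1→J1  4|1|1
+link4  5|1|1
P(4,1) f=1→J1  5|2|1
PS(4,3) f=2→J2  5|2|2
+link5  6|2|2
P(3,2) f=1→J1  6|3|2
R(1,5) f=1→J1  6|4|2
+link6  7|4|2
PS(2,5) f=2→J2  7|4|3
PS(6,4) f=2→J2  7|4|4
R(6,1) f=1→J1  7|5|4
C(2,1) f=2→J2  7|5|5
M = 3(7−1)−2·5−5 = 18−10−5 = 3

M = 3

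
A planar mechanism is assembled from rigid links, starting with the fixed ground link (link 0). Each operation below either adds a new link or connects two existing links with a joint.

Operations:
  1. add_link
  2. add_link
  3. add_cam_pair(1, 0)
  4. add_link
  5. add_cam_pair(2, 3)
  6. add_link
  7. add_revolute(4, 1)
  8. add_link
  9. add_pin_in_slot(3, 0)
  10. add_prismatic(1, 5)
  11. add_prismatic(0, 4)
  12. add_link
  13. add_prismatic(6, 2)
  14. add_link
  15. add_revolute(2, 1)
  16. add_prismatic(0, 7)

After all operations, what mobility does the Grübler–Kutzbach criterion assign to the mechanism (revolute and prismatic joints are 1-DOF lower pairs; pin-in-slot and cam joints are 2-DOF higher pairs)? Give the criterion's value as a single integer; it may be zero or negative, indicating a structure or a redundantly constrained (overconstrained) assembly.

M = 6

ground; <1,0,0>
#1 <2,0,0>
#2 <3,0,0>
C:1↔0 J2 <3,0,1>
#3 <4,0,1>
C:2↔3 J2 <4,0,2>
#4 <5,0,2>
R:4↔1 J1 <5,1,2>
#5 <6,1,2>
PS:3↔0 J2 <6,1,3>
P:1↔5 J1 <6,2,3>
P:0↔4 J1 <6,3,3>
#6 <7,3,3>
P:6↔2 J1 <7,4,3>
#7 <8,4,3>
R:2↔1 J1 <8,5,3>
P:0↔7 J1 <8,6,3>
3×7 − 2×6 − 1×3 = 6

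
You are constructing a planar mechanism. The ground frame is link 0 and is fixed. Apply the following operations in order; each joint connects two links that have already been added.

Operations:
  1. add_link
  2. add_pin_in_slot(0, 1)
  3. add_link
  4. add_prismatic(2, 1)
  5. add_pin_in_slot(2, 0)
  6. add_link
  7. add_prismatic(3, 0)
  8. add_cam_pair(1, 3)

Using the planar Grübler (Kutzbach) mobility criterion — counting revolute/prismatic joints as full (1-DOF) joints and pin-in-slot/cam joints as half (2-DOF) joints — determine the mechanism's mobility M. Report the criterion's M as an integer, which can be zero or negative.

link 0 = ground. State L|J1|J2 = 1|0|0
+link1  2|0|0
PS(0,1) f=2→J2  2|0|1
+link2  3|0|1
P(2,1) f=1→J1  3|1|1
PS(2,0) f=2→J2  3|1|2
+link3  4|1|2
P(3,0) f=1→J1  4|2|2
C(1,3) f=2→J2  4|2|3
M = 3(4−1)−2·2−3 = 9−4−3 = 2

M = 2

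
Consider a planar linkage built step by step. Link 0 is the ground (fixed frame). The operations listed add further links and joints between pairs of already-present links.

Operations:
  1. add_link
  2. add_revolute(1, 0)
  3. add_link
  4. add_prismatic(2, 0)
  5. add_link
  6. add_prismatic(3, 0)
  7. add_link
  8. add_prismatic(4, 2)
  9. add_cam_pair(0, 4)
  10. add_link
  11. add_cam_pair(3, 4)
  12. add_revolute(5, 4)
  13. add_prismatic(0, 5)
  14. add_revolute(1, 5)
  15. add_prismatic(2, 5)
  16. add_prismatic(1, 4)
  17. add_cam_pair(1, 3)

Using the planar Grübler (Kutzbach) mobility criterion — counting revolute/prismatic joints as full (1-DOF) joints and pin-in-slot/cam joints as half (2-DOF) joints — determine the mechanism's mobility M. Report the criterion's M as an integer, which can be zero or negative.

M = -6

link 0 = ground. State L|J1|J2 = 1|0|0
+link1  2|0|0
R(1,0) f=1→J1  2|1|0
+link2  3|1|0
P(2,0) f=1→J1  3|2|0
+link3  4|2|0
P(3,0) f=1→J1  4|3|0
+link4  5|3|0
P(4,2) f=1→J1  5|4|0
C(0,4) f=2→J2  5|4|1
+link5  6|4|1
C(3,4) f=2→J2  6|4|2
R(5,4) f=1→J1  6|5|2
P(0,5) f=1→J1  6|6|2
R(1,5) f=1→J1  6|7|2
P(2,5) f=1→J1  6|8|2
P(1,4) f=1→J1  6|9|2
C(1,3) f=2→J2  6|9|3
M = 3(6−1)−2·9−3 = 15−18−3 = -6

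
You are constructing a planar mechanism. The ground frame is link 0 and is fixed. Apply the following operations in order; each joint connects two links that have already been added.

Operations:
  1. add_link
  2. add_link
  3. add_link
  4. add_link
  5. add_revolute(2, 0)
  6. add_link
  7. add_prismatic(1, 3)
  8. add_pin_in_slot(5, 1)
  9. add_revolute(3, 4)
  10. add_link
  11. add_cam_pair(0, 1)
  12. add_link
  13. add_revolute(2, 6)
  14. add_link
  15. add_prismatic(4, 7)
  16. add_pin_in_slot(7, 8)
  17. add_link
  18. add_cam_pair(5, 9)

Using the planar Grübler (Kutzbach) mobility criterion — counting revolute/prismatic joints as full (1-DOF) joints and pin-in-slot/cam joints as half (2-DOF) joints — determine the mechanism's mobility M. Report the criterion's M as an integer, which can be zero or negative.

[1;0;0] (link 0 is ground)
L+ [2;0;0]
L+ [3;0;0]
L+ [4;0;0]
L+ [5;0;0]
R(2,0)∈J1 [5;1;0]
L+ [6;1;0]
P(1,3)∈J1 [6;2;0]
PS(5,1)∈J2 [6;2;1]
R(3,4)∈J1 [6;3;1]
L+ [7;3;1]
C(0,1)∈J2 [7;3;2]
L+ [8;3;2]
R(2,6)∈J1 [8;4;2]
L+ [9;4;2]
P(4,7)∈J1 [9;5;2]
PS(7,8)∈J2 [9;5;3]
L+ [10;5;3]
C(5,9)∈J2 [10;5;4]
mobility = 27 − 10 − 4 = 13

M = 13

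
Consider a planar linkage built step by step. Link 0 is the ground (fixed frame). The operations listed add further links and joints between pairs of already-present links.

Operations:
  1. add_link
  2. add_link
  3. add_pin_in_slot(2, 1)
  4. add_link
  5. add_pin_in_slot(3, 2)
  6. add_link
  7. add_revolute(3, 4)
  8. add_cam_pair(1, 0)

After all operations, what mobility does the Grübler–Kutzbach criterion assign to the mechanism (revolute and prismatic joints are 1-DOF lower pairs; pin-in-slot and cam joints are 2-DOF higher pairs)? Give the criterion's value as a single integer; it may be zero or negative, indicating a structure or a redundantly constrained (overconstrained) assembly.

ground; <1,0,0>
#1 <2,0,0>
#2 <3,0,0>
PS:2↔1 J2 <3,0,1>
#3 <4,0,1>
PS:3↔2 J2 <4,0,2>
#4 <5,0,2>
R:3↔4 J1 <5,1,2>
C:1↔0 J2 <5,1,3>
3×4 − 2×1 − 1×3 = 7

M = 7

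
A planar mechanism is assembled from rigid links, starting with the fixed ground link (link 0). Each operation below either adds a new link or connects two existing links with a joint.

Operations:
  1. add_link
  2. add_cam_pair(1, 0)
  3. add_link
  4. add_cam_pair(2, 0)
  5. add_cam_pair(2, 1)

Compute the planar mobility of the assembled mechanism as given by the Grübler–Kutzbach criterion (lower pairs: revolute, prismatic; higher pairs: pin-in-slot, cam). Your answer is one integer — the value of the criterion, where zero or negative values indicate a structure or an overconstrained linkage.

M = 3

[1;0;0] (link 0 is ground)
L+ [2;0;0]
C(1,0)∈J2 [2;0;1]
L+ [3;0;1]
C(2,0)∈J2 [3;0;2]
C(2,1)∈J2 [3;0;3]
mobility = 6 − 0 − 3 = 3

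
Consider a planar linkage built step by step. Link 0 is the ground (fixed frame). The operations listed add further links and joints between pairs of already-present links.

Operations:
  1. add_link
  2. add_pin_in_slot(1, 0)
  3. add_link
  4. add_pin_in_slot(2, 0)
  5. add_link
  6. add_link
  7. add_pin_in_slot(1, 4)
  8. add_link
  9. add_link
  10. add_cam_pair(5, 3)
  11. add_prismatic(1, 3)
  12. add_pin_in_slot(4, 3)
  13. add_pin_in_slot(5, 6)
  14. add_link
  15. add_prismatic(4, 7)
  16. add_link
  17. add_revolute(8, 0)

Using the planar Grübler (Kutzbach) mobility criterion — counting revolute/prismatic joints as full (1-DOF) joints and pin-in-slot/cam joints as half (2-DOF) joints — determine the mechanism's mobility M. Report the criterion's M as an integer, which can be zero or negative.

M = 12

ground; <1,0,0>
#1 <2,0,0>
PS:1↔0 J2 <2,0,1>
#2 <3,0,1>
PS:2↔0 J2 <3,0,2>
#3 <4,0,2>
#4 <5,0,2>
PS:1↔4 J2 <5,0,3>
#5 <6,0,3>
#6 <7,0,3>
C:5↔3 J2 <7,0,4>
P:1↔3 J1 <7,1,4>
PS:4↔3 J2 <7,1,5>
PS:5↔6 J2 <7,1,6>
#7 <8,1,6>
P:4↔7 J1 <8,2,6>
#8 <9,2,6>
R:8↔0 J1 <9,3,6>
3×8 − 2×3 − 1×6 = 12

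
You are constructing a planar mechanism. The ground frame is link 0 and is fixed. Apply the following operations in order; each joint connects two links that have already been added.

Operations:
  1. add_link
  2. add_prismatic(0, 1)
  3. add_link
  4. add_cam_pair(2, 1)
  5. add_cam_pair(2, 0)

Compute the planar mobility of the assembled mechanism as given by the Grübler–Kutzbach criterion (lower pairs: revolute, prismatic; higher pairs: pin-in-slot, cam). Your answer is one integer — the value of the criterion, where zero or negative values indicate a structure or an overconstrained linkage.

M = 2

ground; <1,0,0>
#1 <2,0,0>
P:0↔1 J1 <2,1,0>
#2 <3,1,0>
C:2↔1 J2 <3,1,1>
C:2↔0 J2 <3,1,2>
3×2 − 2×1 − 1×2 = 2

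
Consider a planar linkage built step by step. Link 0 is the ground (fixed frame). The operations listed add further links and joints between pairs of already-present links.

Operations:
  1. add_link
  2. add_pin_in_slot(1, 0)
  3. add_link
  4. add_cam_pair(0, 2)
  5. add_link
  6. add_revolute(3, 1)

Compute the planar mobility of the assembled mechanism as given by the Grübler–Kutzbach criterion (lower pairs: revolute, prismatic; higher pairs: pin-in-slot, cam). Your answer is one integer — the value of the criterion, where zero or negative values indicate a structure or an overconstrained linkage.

(L,J1,J2)=(1,0,0); link0 fixed
link1: (2,0,0)
PS 1-0 [J2]: (2,0,1)
link2: (3,0,1)
C 0-2 [J2]: (3,0,2)
link3: (4,0,2)
R 3-1 [J1]: (4,1,2)
Grübler: 3·3 − 2·1 − 2 = 5

M = 5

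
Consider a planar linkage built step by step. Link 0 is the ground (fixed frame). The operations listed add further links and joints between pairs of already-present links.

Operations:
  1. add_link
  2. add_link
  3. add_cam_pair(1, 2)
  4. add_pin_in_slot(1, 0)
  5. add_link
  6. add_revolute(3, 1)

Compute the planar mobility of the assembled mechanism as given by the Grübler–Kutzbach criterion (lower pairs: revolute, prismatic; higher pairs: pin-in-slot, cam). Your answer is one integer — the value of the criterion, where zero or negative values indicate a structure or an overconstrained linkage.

M = 5

L=1 J1=0 J2=0
add link → L=2 J1=0 J2=0
add link → L=3 J1=0 J2=0
C@1,2 dof=2 J2 → L=3 J1=0 J2=1
PS@1,0 dof=2 J2 → L=3 J1=0 J2=2
add link → L=4 J1=0 J2=2
R@3,1 dof=1 J1 → L=4 J1=1 J2=2
M=3(L−1)−2J1−J2=3·3−2·1−2=5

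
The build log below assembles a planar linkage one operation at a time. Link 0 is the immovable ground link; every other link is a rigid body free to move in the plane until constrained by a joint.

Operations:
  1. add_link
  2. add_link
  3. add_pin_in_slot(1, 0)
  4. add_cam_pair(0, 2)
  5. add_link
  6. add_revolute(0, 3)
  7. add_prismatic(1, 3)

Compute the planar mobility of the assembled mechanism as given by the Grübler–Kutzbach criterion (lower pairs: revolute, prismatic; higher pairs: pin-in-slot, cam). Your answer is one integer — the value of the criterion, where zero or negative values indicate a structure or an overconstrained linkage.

M = 3

ground; <1,0,0>
#1 <2,0,0>
#2 <3,0,0>
PS:1↔0 J2 <3,0,1>
C:0↔2 J2 <3,0,2>
#3 <4,0,2>
R:0↔3 J1 <4,1,2>
P:1↔3 J1 <4,2,2>
3×3 − 2×2 − 1×2 = 3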